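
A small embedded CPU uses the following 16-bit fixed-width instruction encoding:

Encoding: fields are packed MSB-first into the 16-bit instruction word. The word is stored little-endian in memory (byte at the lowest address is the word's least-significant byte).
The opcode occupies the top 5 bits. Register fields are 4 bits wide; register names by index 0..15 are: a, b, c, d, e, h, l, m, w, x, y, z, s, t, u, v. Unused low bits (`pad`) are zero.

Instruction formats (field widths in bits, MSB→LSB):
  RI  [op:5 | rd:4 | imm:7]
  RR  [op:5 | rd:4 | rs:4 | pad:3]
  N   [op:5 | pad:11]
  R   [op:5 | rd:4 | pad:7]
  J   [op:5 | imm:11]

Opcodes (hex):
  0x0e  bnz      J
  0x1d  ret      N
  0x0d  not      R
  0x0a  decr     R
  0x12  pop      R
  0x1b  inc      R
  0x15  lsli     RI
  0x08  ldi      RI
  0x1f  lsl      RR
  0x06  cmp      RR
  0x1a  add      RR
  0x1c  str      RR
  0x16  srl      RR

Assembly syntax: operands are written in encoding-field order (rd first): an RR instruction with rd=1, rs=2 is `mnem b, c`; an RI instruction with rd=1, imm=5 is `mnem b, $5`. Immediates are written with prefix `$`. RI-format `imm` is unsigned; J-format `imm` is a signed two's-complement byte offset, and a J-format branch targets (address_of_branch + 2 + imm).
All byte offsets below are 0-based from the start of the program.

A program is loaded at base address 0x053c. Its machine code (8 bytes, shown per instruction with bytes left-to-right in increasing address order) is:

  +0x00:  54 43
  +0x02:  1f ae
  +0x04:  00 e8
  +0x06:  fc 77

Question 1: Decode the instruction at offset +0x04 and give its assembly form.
ret

[04] 00 e8 → 0xe800
  opcode bits[15:11]=0x1d: ret/N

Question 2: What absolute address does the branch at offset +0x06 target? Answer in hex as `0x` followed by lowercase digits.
off 0x06: read fc 77 as little → 0x77fc
  opcode bits[15:11]=0xe: bnz/J
  [10:0] imm=2044 (s11→-4) = $-4
  target = base 0x053c + off 0x06 + 2 + imm -4 = 0x0540

0x0540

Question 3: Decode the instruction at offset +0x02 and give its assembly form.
lsli s, $31

[02] 1f ae → 0xae1f
  opcode bits[15:11]=0x15: lsli/RI
  rd@[10:7]=0xc ⇒ s
  imm@[6:0]=0x1f ⇒ $31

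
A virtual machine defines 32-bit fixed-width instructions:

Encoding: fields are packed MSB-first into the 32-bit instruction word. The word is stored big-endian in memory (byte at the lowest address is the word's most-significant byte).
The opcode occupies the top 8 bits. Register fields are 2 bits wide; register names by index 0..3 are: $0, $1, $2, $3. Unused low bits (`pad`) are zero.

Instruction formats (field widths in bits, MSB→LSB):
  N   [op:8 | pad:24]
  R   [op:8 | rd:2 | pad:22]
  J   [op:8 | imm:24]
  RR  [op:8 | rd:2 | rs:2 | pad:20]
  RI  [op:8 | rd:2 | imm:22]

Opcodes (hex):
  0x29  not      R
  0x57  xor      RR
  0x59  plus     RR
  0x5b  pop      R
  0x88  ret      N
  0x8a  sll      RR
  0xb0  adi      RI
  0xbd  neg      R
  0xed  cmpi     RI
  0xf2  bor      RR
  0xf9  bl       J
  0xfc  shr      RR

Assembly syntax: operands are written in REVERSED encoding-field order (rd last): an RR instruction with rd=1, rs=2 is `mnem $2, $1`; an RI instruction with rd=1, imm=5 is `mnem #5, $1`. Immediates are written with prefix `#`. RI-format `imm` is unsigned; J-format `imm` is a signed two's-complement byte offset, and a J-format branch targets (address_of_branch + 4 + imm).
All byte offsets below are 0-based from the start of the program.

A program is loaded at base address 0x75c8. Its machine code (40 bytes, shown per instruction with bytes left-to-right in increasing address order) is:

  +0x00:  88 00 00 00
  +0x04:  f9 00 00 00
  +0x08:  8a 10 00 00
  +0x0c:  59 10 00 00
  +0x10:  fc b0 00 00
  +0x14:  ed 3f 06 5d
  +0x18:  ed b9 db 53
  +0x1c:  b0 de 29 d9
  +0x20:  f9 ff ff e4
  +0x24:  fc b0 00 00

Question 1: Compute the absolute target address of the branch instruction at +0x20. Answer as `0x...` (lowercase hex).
[20] f9 ff ff e4 → 0xf9ffffe4
  top 8b → 0xf9 → bl [J]
  imm@[23:0]=0xffffe4 (s24→-28) ⇒ #-28
  target = base 0x75c8 + off 0x20 + 4 + imm -28 = 0x75d0

0x75d0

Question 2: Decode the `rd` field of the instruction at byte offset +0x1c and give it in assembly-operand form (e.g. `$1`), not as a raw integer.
$3

@+1c  big-endian(b0 de 29 d9) = 0xb0de29d9
  op=0xb0de29d9>>24=0xb0 ⇒ adi (RI)
  rd: (w>>22)&0x3=0x3 → $3
  imm: (w>>0)&0x3fffff=0x1e29d9 → #1976793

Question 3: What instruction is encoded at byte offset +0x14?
[14] ed 3f 06 5d → 0xed3f065d
  opcode bits[31:24]=0xed: cmpi/RI
  rd@[23:22]=0x0 ⇒ $0
  imm@[21:0]=0x3f065d ⇒ #4130397

cmpi #4130397, $0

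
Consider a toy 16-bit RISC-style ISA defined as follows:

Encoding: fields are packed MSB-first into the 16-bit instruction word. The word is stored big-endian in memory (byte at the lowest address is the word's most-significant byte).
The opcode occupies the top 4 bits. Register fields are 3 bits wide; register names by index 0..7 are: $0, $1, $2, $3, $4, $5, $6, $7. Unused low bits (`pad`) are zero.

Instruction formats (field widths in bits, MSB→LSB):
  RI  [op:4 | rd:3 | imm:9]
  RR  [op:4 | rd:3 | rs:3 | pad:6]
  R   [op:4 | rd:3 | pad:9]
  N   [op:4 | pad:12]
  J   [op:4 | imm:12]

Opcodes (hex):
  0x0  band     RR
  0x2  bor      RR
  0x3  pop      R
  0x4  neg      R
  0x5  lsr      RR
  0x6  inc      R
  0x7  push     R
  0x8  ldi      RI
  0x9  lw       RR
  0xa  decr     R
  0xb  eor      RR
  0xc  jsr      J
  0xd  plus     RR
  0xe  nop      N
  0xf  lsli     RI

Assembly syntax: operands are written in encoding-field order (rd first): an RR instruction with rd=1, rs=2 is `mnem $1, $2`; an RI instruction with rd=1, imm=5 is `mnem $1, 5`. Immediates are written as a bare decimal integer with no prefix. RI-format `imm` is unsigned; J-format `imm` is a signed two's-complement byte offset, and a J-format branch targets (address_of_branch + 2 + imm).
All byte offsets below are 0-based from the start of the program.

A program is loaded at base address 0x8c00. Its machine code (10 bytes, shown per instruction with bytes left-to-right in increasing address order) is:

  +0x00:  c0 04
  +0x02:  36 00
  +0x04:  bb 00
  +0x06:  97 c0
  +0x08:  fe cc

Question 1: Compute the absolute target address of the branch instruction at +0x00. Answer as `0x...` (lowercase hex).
+0x00: c0 04 ⇒ word 0xc004 (big)
  op=0xc004>>12=0xc ⇒ jsr (J)
  imm@[11:0]=0x4 ⇒ 4
  target = base 0x8c00 + off 0x00 + 2 + imm 4 = 0x8c06

0x8c06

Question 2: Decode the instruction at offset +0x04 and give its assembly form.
[04] bb 00 → 0xbb00
  top 4b → 0xb → eor [RR]
  [11:9] rd=5 = $5
  [8:6] rs=4 = $4

eor $5, $4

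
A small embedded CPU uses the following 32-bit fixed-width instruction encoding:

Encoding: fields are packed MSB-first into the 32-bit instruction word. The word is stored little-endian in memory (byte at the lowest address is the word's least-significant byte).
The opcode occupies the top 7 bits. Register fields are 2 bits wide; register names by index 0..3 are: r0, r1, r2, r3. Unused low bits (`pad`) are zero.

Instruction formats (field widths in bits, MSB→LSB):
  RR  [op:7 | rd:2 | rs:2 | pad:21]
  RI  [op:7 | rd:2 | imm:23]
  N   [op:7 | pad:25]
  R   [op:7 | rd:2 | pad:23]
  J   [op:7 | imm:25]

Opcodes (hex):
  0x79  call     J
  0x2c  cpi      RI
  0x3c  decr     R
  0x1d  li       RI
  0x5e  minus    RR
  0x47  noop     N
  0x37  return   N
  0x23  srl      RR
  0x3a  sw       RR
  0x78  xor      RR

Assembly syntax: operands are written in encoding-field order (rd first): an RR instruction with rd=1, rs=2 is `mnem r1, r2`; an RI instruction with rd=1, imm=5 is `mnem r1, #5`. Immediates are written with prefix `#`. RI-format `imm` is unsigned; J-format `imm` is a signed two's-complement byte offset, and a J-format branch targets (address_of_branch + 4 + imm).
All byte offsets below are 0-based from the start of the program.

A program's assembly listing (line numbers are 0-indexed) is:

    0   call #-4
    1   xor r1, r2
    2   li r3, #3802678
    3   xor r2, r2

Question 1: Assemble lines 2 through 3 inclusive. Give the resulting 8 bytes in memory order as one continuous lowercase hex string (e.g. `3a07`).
L2: li op=0x1d:7|rd=3:2|imm=3802678:23 ⇒ 0x3bba0636 ⇒ little 36 06 ba 3b
L3: xor op=0x78:7|rd=2:2|rs=2:2|pad=0:21 ⇒ 0xf1400000 ⇒ little 00 00 40 f1

3606ba3b000040f1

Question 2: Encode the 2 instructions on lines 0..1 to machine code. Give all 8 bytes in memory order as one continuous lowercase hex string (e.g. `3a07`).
0. call fields op=0x79:7|imm=-4:25 → word f3fffffch → fc ff ff f3
1. xor fields op=0x78:7|rd=1:2|rs=2:2|pad=0:21 → word f0c00000h → 00 00 c0 f0

fcfffff30000c0f0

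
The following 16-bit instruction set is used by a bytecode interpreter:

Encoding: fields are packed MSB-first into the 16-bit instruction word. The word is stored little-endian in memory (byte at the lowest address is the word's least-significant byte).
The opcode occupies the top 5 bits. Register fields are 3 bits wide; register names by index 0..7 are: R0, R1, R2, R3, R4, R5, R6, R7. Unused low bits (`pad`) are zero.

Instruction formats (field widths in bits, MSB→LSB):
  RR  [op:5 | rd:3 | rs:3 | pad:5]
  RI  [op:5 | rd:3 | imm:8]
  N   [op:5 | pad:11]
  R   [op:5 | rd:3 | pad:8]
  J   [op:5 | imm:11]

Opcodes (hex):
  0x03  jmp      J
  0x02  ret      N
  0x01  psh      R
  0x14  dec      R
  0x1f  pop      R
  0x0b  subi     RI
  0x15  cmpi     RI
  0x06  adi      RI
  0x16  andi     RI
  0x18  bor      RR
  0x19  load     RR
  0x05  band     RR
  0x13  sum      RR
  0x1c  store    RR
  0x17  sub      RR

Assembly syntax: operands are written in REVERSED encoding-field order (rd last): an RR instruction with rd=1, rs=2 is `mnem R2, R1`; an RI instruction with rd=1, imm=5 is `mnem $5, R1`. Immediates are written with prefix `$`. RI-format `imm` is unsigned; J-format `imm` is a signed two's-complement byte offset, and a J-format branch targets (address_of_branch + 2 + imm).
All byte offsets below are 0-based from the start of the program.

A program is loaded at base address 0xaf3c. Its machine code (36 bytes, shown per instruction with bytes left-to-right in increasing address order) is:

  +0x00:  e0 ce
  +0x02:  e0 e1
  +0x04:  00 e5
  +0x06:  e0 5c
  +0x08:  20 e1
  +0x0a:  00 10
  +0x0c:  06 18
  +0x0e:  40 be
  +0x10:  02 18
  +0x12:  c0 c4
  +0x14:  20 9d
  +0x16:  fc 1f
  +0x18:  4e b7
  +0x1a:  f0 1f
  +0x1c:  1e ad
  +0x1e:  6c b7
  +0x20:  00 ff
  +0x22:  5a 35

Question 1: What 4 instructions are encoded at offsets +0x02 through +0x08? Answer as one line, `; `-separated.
store R7, R1; store R0, R5; subi $224, R4; store R1, R1

+0x02: e0 e1 ⇒ word 0xe1e0 (little)
  top 5b → 0x1c → store [RR]
  [10:8] rd=1 = R1
  [7:5] rs=7 = R7
+0x04: 00 e5 ⇒ word 0xe500 (little)
  top 5b → 0x1c → store [RR]
  [10:8] rd=5 = R5
  [7:5] rs=0 = R0
+0x06: e0 5c ⇒ word 0x5ce0 (little)
  top 5b → 0xb → subi [RI]
  [10:8] rd=4 = R4
  [7:0] imm=224 = $224
+0x08: 20 e1 ⇒ word 0xe120 (little)
  top 5b → 0x1c → store [RR]
  [10:8] rd=1 = R1
  [7:5] rs=1 = R1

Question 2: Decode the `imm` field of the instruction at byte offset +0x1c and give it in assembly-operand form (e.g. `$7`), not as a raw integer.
@+1c  little-endian(1e ad) = 0xad1e
  op=0xad1e>>11=0x15 ⇒ cmpi (RI)
  rd: (w>>8)&0x7=0x5 → R5
  imm: (w>>0)&0xff=0x1e → $30

$30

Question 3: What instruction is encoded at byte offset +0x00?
+0x00: e0 ce ⇒ word 0xcee0 (little)
  op=0xcee0>>11=0x19 ⇒ load (RR)
  [10:8] rd=6 = R6
  [7:5] rs=7 = R7

load R7, R6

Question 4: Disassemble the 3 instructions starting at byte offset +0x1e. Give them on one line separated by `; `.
@+1e  little-endian(6c b7) = 0xb76c
  opcode bits[15:11]=0x16: andi/RI
  rd: (w>>8)&0x7=0x7 → R7
  imm: (w>>0)&0xff=0x6c → $108
@+20  little-endian(00 ff) = 0xff00
  opcode bits[15:11]=0x1f: pop/R
  rd: (w>>8)&0x7=0x7 → R7
@+22  little-endian(5a 35) = 0x355a
  opcode bits[15:11]=0x6: adi/RI
  rd: (w>>8)&0x7=0x5 → R5
  imm: (w>>0)&0xff=0x5a → $90

andi $108, R7; pop R7; adi $90, R5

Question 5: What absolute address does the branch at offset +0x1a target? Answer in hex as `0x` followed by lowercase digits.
0xaf48

+0x1a: f0 1f ⇒ word 0x1ff0 (little)
  top 5b → 0x3 → jmp [J]
  imm@[10:0]=0x7f0 (s11→-16) ⇒ $-16
  target = base 0xaf3c + off 0x1a + 2 + imm -16 = 0xaf48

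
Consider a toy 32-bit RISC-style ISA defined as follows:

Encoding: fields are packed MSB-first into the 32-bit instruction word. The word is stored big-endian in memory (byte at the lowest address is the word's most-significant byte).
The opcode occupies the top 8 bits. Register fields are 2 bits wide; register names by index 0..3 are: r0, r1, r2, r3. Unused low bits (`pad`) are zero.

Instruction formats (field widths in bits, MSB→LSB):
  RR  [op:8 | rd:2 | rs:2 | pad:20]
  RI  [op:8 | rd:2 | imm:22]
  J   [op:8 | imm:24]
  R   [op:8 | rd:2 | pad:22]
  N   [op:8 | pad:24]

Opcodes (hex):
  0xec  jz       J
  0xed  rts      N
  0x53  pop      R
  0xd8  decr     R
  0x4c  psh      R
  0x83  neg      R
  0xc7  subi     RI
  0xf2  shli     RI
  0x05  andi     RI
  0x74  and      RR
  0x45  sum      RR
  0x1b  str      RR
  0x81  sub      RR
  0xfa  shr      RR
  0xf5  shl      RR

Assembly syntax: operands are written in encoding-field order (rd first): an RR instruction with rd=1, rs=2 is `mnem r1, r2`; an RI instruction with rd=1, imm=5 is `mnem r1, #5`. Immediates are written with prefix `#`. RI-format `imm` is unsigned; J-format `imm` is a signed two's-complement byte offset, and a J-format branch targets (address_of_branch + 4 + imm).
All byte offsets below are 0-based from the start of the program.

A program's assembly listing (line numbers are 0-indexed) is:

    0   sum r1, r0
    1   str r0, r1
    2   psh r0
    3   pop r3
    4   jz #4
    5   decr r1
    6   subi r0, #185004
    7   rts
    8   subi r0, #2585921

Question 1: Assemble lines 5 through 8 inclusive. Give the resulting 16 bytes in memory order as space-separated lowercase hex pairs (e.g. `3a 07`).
L5: decr op=0xd8:8|rd=1:2|pad=0:22 ⇒ 0xd8400000 ⇒ big d8 40 00 00
L6: subi op=0xc7:8|rd=0:2|imm=185004:22 ⇒ 0xc702d2ac ⇒ big c7 02 d2 ac
L7: rts op=0xed:8|pad=0:24 ⇒ 0xed000000 ⇒ big ed 00 00 00
L8: subi op=0xc7:8|rd=0:2|imm=2585921:22 ⇒ 0xc7277541 ⇒ big c7 27 75 41

d8 40 00 00 c7 02 d2 ac ed 00 00 00 c7 27 75 41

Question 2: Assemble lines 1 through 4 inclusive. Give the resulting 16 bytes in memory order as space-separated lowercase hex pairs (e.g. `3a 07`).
1b 10 00 00 4c 00 00 00 53 c0 00 00 ec 00 00 04

1. str fields op=0x1b:8|rd=0:2|rs=1:2|pad=0:20 → word 1b100000h → 1b 10 00 00
2. psh fields op=0x4c:8|rd=0:2|pad=0:22 → word 4c000000h → 4c 00 00 00
3. pop fields op=0x53:8|rd=3:2|pad=0:22 → word 53c00000h → 53 c0 00 00
4. jz fields op=0xec:8|imm=4:24 → word ec000004h → ec 00 00 04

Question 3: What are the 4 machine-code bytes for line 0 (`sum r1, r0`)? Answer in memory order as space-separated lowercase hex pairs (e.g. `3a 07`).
45 40 00 00

line 0 (sum): pack op=0x45:8|rd=1:2|rs=0:2|pad=0:20 = 0x45400000; big→ 45 40 00 00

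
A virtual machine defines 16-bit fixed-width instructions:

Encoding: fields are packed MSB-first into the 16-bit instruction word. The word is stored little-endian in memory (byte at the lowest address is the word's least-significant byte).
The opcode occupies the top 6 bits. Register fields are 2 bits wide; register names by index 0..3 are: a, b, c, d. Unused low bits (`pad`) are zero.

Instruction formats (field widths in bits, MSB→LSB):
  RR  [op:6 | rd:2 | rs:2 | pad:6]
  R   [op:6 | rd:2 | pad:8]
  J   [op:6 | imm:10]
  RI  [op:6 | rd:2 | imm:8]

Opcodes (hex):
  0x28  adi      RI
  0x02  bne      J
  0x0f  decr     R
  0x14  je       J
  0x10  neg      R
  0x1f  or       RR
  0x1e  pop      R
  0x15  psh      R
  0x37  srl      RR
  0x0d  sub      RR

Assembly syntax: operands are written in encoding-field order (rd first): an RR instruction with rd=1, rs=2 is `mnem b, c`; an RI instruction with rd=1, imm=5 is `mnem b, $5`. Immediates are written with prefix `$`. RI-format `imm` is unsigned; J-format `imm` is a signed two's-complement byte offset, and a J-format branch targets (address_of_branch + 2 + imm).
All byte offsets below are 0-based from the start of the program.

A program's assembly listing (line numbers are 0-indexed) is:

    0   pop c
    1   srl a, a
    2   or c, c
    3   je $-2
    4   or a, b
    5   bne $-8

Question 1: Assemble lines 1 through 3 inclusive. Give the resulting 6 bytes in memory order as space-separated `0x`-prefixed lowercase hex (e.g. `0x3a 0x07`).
L1: srl op=0x37:6|rd=0:2|rs=0:2|pad=0:6 ⇒ 0xdc00 ⇒ little 00 dc
L2: or op=0x1f:6|rd=2:2|rs=2:2|pad=0:6 ⇒ 0x7e80 ⇒ little 80 7e
L3: je op=0x14:6|imm=-2:10 ⇒ 0x53fe ⇒ little fe 53

0x00 0xdc 0x80 0x7e 0xfe 0x53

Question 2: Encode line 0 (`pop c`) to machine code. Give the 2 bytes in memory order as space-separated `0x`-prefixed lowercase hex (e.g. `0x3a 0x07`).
0. pop fields op=0x1e:6|rd=2:2|pad=0:8 → word 7a00h → 00 7a

0x00 0x7a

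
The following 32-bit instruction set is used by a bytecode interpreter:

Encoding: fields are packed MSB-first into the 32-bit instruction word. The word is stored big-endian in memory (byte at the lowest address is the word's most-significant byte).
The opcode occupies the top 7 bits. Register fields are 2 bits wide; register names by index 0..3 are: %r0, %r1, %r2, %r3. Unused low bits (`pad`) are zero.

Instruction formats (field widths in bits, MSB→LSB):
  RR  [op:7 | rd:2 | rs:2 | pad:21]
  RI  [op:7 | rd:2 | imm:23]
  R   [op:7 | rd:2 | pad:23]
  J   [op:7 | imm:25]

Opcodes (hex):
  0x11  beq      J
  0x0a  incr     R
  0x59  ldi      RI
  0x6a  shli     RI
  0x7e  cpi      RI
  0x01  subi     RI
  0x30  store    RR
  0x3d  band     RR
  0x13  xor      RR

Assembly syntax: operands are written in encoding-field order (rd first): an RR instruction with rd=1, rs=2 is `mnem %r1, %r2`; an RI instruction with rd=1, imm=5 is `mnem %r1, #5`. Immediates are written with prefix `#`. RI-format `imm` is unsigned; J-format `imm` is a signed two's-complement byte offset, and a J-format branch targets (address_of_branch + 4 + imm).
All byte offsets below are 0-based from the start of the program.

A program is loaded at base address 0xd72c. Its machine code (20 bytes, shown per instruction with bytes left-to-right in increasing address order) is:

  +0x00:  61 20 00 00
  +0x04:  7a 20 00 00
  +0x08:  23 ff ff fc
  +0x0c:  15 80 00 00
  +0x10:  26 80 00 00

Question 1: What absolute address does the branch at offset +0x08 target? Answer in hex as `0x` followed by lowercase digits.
[08] 23 ff ff fc → 0x23fffffc
  opcode bits[31:25]=0x11: beq/J
  [24:0] imm=33554428 (s25→-4) = #-4
  target = base 0xd72c + off 0x08 + 4 + imm -4 = 0xd734

0xd734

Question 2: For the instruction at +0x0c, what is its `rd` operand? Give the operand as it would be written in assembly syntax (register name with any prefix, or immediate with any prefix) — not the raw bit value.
%r3

[0c] 15 80 00 00 → 0x15800000
  op=0x15800000>>25=0xa ⇒ incr (R)
  rd@[24:23]=0x3 ⇒ %r3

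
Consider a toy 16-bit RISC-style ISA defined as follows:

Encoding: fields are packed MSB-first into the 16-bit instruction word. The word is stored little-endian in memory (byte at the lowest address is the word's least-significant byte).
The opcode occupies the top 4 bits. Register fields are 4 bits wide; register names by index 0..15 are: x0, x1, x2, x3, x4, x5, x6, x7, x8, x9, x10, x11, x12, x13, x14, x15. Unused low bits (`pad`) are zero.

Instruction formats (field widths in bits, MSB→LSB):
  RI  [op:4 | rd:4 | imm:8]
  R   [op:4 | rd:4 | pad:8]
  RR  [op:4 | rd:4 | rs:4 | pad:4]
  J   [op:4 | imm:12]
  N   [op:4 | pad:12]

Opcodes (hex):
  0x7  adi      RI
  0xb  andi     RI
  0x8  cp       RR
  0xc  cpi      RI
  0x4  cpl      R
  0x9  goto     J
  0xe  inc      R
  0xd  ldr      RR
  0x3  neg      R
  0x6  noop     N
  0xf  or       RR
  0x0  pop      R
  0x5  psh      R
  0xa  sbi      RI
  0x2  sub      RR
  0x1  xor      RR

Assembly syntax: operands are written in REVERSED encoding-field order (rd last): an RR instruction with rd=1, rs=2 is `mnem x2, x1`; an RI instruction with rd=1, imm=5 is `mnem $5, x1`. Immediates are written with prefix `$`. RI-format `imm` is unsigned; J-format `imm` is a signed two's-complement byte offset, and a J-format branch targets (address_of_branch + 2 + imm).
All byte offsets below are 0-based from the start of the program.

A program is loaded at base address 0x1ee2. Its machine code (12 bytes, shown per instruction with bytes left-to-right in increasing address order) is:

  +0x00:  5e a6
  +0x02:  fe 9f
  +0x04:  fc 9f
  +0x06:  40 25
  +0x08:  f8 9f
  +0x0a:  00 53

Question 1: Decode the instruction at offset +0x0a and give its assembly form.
+0x0a: 00 53 ⇒ word 0x5300 (little)
  op=0x5300>>12=0x5 ⇒ psh (R)
  rd@[11:8]=0x3 ⇒ x3

psh x3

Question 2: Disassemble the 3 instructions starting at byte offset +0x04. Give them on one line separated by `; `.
[04] fc 9f → 0x9ffc
  top 4b → 0x9 → goto [J]
  imm@[11:0]=0xffc (s12→-4) ⇒ $-4
[06] 40 25 → 0x2540
  top 4b → 0x2 → sub [RR]
  rd@[11:8]=0x5 ⇒ x5
  rs@[7:4]=0x4 ⇒ x4
[08] f8 9f → 0x9ff8
  top 4b → 0x9 → goto [J]
  imm@[11:0]=0xff8 (s12→-8) ⇒ $-8

goto $-4; sub x4, x5; goto $-8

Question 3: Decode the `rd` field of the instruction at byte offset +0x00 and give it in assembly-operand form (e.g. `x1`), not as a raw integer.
@+00  little-endian(5e a6) = 0xa65e
  top 4b → 0xa → sbi [RI]
  [11:8] rd=6 = x6
  [7:0] imm=94 = $94

x6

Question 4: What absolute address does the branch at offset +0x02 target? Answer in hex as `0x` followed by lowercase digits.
0x1ee4

off 0x02: read fe 9f as little → 0x9ffe
  op=0x9ffe>>12=0x9 ⇒ goto (J)
  imm: (w>>0)&0xfff=0xffe (s12→-2) → $-2
  target = base 0x1ee2 + off 0x02 + 2 + imm -2 = 0x1ee4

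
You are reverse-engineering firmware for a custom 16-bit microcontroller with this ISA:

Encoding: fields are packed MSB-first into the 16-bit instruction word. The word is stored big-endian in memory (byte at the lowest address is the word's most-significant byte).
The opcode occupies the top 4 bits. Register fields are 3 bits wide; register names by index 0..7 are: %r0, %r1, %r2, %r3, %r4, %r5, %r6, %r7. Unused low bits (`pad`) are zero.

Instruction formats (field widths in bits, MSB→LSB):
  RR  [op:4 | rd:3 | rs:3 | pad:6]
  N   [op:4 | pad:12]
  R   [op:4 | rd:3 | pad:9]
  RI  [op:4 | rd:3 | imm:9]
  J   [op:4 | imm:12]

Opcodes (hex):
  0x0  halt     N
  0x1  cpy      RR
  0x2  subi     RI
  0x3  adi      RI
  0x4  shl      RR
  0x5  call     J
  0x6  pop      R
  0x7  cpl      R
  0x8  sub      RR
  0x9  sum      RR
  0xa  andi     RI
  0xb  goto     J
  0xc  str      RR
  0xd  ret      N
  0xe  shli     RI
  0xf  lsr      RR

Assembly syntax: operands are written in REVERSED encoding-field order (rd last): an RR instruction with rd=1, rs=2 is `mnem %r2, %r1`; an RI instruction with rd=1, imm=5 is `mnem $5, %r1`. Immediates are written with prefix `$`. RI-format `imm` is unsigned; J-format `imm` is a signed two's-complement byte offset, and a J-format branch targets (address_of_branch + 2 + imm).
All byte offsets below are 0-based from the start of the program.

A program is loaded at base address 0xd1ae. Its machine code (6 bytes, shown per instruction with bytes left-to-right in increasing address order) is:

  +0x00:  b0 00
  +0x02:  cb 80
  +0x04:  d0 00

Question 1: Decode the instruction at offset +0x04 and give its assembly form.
ret

off 0x04: read d0 00 as big → 0xd000
  opcode bits[15:12]=0xd: ret/N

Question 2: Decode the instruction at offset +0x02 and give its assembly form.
str %r6, %r5

off 0x02: read cb 80 as big → 0xcb80
  op=0xcb80>>12=0xc ⇒ str (RR)
  [11:9] rd=5 = %r5
  [8:6] rs=6 = %r6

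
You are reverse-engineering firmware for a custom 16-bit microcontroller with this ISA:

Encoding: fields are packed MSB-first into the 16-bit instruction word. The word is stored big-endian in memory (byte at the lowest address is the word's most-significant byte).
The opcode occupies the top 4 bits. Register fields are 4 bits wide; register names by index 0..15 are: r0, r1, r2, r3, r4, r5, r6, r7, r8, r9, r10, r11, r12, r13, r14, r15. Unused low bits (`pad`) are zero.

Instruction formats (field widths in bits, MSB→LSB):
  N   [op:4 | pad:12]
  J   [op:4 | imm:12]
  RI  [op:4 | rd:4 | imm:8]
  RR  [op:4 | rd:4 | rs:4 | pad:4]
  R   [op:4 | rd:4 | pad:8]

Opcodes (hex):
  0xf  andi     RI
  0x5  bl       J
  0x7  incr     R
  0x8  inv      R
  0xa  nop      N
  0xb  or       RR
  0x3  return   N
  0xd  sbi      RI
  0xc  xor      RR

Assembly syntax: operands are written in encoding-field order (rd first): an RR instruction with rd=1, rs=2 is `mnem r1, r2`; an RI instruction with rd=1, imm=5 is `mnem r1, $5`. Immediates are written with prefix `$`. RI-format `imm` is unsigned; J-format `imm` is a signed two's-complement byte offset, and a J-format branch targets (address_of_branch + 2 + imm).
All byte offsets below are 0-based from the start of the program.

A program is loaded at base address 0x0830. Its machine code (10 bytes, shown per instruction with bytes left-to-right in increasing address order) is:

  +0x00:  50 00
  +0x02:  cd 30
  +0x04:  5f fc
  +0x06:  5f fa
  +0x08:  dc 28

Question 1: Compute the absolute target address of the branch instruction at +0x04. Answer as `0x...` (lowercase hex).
+0x04: 5f fc ⇒ word 0x5ffc (big)
  opcode bits[15:12]=0x5: bl/J
  imm@[11:0]=0xffc (s12→-4) ⇒ $-4
  target = base 0x0830 + off 0x04 + 2 + imm -4 = 0x0832

0x0832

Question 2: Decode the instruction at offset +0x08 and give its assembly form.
off 0x08: read dc 28 as big → 0xdc28
  op=0xdc28>>12=0xd ⇒ sbi (RI)
  rd: (w>>8)&0xf=0xc → r12
  imm: (w>>0)&0xff=0x28 → $40

sbi r12, $40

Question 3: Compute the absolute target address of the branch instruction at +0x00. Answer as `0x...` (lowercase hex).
0x0832

+0x00: 50 00 ⇒ word 0x5000 (big)
  op=0x5000>>12=0x5 ⇒ bl (J)
  imm@[11:0]=0x0 ⇒ $0
  target = base 0x0830 + off 0x00 + 2 + imm 0 = 0x0832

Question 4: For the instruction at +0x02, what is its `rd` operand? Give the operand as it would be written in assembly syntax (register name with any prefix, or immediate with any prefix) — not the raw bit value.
+0x02: cd 30 ⇒ word 0xcd30 (big)
  top 4b → 0xc → xor [RR]
  [11:8] rd=13 = r13
  [7:4] rs=3 = r3

r13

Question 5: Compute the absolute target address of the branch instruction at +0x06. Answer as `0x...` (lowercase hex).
@+06  big-endian(5f fa) = 0x5ffa
  op=0x5ffa>>12=0x5 ⇒ bl (J)
  imm@[11:0]=0xffa (s12→-6) ⇒ $-6
  target = base 0x0830 + off 0x06 + 2 + imm -6 = 0x0832

0x0832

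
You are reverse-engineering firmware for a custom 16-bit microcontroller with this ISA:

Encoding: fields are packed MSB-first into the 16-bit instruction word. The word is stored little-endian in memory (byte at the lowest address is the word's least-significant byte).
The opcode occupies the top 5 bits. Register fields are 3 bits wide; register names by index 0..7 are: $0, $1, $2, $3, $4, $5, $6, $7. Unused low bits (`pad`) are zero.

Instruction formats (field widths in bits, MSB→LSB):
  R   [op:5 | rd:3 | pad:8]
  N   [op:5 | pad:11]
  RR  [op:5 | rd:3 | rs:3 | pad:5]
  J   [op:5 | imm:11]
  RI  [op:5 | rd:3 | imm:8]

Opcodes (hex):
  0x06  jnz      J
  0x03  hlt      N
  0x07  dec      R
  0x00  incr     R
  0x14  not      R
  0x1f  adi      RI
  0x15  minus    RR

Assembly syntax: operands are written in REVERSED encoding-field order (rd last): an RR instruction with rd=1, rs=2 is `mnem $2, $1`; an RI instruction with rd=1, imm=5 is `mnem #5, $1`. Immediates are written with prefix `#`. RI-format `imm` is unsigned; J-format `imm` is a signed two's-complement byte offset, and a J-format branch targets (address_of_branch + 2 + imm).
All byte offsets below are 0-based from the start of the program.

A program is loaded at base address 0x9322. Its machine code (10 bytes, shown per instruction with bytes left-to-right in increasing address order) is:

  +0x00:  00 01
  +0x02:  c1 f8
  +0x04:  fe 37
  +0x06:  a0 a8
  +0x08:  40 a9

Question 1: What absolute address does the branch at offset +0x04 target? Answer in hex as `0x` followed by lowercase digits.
+0x04: fe 37 ⇒ word 0x37fe (little)
  opcode bits[15:11]=0x6: jnz/J
  [10:0] imm=2046 (s11→-2) = #-2
  target = base 0x9322 + off 0x04 + 2 + imm -2 = 0x9326

0x9326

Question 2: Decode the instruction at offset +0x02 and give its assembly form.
adi #193, $0

[02] c1 f8 → 0xf8c1
  opcode bits[15:11]=0x1f: adi/RI
  rd: (w>>8)&0x7=0x0 → $0
  imm: (w>>0)&0xff=0xc1 → #193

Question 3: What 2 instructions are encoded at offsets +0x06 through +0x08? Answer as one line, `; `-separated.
@+06  little-endian(a0 a8) = 0xa8a0
  op=0xa8a0>>11=0x15 ⇒ minus (RR)
  rd@[10:8]=0x0 ⇒ $0
  rs@[7:5]=0x5 ⇒ $5
@+08  little-endian(40 a9) = 0xa940
  op=0xa940>>11=0x15 ⇒ minus (RR)
  rd@[10:8]=0x1 ⇒ $1
  rs@[7:5]=0x2 ⇒ $2

minus $5, $0; minus $2, $1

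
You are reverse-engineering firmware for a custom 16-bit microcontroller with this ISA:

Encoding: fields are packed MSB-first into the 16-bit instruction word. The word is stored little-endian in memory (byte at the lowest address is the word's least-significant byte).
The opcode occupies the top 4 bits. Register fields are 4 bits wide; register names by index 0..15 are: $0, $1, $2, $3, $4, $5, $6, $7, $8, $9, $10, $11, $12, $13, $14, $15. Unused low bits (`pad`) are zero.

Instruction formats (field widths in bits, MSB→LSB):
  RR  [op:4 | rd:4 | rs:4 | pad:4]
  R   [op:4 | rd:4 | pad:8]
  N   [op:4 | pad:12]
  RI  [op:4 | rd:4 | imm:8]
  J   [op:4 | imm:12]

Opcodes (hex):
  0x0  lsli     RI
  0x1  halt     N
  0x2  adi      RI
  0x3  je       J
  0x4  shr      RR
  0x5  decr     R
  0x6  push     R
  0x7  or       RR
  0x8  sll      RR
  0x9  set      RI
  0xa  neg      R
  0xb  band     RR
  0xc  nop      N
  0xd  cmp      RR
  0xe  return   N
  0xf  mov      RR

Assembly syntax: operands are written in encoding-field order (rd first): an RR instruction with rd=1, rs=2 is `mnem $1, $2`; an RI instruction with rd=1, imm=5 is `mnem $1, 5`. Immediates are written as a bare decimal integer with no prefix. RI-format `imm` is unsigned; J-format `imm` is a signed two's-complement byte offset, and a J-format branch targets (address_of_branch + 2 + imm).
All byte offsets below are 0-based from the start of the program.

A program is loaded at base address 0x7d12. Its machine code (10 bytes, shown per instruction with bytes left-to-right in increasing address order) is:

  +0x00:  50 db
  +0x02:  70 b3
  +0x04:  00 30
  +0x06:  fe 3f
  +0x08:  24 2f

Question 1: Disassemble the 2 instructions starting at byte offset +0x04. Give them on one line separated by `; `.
@+04  little-endian(00 30) = 0x3000
  top 4b → 0x3 → je [J]
  imm: (w>>0)&0xfff=0x0 → 0
@+06  little-endian(fe 3f) = 0x3ffe
  top 4b → 0x3 → je [J]
  imm: (w>>0)&0xfff=0xffe (s12→-2) → -2

je 0; je -2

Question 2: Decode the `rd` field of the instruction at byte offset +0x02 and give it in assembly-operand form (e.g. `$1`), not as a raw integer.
@+02  little-endian(70 b3) = 0xb370
  op=0xb370>>12=0xb ⇒ band (RR)
  [11:8] rd=3 = $3
  [7:4] rs=7 = $7

$3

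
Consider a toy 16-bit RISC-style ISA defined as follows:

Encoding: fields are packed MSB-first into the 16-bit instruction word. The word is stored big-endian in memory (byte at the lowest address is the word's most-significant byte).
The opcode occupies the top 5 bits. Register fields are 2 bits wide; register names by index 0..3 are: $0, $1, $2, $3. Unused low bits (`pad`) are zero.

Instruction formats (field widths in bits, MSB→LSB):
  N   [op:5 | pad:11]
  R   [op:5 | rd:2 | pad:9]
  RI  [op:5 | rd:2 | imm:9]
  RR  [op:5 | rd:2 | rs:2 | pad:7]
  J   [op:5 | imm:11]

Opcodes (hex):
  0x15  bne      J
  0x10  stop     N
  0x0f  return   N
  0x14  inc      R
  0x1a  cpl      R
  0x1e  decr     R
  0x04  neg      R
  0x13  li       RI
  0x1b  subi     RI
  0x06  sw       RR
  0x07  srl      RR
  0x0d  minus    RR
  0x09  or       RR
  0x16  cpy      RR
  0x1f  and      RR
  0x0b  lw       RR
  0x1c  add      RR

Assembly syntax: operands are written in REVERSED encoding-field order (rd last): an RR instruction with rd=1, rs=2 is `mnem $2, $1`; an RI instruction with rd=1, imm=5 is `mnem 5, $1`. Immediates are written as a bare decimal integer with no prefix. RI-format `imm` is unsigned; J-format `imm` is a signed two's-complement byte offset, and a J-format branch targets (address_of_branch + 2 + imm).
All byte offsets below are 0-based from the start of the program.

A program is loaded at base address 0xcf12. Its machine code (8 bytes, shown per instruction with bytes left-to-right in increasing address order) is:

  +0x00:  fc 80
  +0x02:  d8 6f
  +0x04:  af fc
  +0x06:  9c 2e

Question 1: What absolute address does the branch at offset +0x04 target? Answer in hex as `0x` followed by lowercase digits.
+0x04: af fc ⇒ word 0xaffc (big)
  opcode bits[15:11]=0x15: bne/J
  [10:0] imm=2044 (s11→-4) = -4
  target = base 0xcf12 + off 0x04 + 2 + imm -4 = 0xcf14

0xcf14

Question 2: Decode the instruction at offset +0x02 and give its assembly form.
[02] d8 6f → 0xd86f
  opcode bits[15:11]=0x1b: subi/RI
  rd@[10:9]=0x0 ⇒ $0
  imm@[8:0]=0x6f ⇒ 111

subi 111, $0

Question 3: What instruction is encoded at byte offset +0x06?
li 46, $2

off 0x06: read 9c 2e as big → 0x9c2e
  op=0x9c2e>>11=0x13 ⇒ li (RI)
  rd: (w>>9)&0x3=0x2 → $2
  imm: (w>>0)&0x1ff=0x2e → 46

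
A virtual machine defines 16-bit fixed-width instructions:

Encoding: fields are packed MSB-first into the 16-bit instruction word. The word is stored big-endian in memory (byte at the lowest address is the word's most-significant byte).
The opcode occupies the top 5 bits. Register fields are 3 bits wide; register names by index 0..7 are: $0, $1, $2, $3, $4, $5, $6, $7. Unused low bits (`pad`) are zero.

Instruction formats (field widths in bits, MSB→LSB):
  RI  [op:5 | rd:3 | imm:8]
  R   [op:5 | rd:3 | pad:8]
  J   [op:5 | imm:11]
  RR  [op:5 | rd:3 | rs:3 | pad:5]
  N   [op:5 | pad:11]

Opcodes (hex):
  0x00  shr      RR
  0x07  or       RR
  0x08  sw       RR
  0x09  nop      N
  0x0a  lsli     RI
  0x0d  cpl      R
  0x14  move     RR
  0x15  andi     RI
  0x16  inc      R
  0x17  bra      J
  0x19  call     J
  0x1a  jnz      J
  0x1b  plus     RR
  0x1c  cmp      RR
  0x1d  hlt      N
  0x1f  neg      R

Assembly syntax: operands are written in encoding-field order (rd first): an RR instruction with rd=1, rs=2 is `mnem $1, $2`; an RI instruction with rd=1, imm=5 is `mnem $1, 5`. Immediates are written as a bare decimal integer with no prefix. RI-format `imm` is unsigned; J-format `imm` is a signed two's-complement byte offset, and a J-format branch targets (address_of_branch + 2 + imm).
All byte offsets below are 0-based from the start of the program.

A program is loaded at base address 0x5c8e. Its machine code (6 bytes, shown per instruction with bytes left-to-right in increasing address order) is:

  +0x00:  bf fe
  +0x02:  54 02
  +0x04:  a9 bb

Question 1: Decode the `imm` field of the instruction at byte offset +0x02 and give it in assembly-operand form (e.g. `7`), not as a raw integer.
2

[02] 54 02 → 0x5402
  top 5b → 0xa → lsli [RI]
  rd: (w>>8)&0x7=0x4 → $4
  imm: (w>>0)&0xff=0x2 → 2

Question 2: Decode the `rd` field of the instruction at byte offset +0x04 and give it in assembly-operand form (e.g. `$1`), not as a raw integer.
$1

+0x04: a9 bb ⇒ word 0xa9bb (big)
  op=0xa9bb>>11=0x15 ⇒ andi (RI)
  rd@[10:8]=0x1 ⇒ $1
  imm@[7:0]=0xbb ⇒ 187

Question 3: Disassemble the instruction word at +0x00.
bra -2

off 0x00: read bf fe as big → 0xbffe
  op=0xbffe>>11=0x17 ⇒ bra (J)
  [10:0] imm=2046 (s11→-2) = -2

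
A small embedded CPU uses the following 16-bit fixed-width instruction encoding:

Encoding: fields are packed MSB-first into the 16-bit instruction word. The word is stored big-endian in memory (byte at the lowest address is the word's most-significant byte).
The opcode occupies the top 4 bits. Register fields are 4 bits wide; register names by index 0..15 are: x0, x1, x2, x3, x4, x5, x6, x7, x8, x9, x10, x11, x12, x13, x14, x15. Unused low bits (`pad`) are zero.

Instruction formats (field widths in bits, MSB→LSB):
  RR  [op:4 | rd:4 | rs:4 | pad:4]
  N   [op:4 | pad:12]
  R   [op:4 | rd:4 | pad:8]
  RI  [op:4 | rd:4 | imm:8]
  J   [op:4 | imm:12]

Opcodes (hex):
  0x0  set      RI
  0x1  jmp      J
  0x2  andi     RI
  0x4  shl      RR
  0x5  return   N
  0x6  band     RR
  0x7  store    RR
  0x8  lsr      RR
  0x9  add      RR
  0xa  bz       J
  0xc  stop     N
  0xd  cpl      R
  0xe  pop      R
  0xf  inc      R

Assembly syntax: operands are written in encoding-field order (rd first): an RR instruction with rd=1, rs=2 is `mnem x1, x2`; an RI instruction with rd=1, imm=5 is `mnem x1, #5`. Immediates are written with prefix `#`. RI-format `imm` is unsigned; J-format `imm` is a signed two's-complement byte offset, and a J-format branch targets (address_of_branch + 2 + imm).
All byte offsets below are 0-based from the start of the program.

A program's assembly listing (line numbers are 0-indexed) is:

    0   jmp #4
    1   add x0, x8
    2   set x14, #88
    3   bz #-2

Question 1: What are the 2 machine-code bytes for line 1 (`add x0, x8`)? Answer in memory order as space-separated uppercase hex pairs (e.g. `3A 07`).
L1: add op=0x9:4|rd=0:4|rs=8:4|pad=0:4 ⇒ 0x9080 ⇒ big 90 80

90 80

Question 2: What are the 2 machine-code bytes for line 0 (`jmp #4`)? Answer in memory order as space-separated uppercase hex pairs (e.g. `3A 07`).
L0: jmp op=0x1:4|imm=4:12 ⇒ 0x1004 ⇒ big 10 04

10 04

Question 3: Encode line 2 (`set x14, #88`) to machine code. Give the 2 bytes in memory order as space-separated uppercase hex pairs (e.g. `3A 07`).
0E 58

L2: set op=0x0:4|rd=14:4|imm=88:8 ⇒ 0x0e58 ⇒ big 0e 58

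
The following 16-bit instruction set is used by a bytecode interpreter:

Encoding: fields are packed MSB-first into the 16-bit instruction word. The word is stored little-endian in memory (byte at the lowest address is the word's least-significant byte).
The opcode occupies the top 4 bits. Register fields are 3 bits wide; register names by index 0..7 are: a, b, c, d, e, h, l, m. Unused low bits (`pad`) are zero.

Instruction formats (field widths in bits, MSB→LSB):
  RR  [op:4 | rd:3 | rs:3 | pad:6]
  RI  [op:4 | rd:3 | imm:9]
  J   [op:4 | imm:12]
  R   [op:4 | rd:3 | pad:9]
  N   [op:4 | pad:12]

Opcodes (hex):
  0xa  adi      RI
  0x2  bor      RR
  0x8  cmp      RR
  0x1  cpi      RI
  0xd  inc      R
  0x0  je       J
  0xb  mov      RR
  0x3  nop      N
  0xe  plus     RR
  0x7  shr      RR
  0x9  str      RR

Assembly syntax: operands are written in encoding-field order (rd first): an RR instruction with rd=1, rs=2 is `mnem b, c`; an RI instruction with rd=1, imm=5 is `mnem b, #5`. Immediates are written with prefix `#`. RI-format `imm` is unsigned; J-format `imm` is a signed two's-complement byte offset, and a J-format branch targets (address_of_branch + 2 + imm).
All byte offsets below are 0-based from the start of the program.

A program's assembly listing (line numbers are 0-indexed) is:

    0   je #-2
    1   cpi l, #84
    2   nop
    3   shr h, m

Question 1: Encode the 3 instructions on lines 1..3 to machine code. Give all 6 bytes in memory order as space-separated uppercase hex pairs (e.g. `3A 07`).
54 1C 00 30 C0 7B

1. cpi fields op=0x1:4|rd=6:3|imm=84:9 → word 1c54h → 54 1c
2. nop fields op=0x3:4|pad=0:12 → word 3000h → 00 30
3. shr fields op=0x7:4|rd=5:3|rs=7:3|pad=0:6 → word 7bc0h → c0 7b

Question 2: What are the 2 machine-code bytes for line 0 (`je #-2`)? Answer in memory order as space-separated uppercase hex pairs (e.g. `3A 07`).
FE 0F

0. je fields op=0x0:4|imm=-2:12 → word 0ffeh → fe 0f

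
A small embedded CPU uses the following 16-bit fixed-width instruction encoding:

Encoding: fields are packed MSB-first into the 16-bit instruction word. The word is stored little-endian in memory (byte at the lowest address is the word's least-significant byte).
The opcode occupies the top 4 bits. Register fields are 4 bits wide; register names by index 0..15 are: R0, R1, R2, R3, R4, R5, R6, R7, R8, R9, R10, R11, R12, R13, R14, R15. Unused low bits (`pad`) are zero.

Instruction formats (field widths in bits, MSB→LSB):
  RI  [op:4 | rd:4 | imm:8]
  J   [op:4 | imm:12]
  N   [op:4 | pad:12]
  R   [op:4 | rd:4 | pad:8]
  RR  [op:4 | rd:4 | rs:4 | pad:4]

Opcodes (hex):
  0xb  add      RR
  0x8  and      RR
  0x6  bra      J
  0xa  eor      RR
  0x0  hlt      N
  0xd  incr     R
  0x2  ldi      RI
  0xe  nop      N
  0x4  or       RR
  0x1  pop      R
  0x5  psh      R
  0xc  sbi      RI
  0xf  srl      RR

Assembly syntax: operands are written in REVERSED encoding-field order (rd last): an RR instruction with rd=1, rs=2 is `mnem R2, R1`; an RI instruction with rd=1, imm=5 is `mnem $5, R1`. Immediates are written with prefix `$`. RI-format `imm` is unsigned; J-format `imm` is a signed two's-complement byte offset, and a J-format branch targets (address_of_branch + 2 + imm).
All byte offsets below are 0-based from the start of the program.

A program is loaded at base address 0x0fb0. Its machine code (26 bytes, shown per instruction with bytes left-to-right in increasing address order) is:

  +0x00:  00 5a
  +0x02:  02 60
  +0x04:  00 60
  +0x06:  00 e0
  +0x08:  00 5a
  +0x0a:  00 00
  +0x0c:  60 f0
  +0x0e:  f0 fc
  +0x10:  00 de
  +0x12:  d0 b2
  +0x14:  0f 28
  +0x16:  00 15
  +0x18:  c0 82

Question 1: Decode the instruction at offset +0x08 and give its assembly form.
off 0x08: read 00 5a as little → 0x5a00
  opcode bits[15:12]=0x5: psh/R
  [11:8] rd=10 = R10

psh R10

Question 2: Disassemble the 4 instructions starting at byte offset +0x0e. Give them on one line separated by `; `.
@+0e  little-endian(f0 fc) = 0xfcf0
  opcode bits[15:12]=0xf: srl/RR
  rd@[11:8]=0xc ⇒ R12
  rs@[7:4]=0xf ⇒ R15
@+10  little-endian(00 de) = 0xde00
  opcode bits[15:12]=0xd: incr/R
  rd@[11:8]=0xe ⇒ R14
@+12  little-endian(d0 b2) = 0xb2d0
  opcode bits[15:12]=0xb: add/RR
  rd@[11:8]=0x2 ⇒ R2
  rs@[7:4]=0xd ⇒ R13
@+14  little-endian(0f 28) = 0x280f
  opcode bits[15:12]=0x2: ldi/RI
  rd@[11:8]=0x8 ⇒ R8
  imm@[7:0]=0xf ⇒ $15

srl R15, R12; incr R14; add R13, R2; ldi $15, R8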